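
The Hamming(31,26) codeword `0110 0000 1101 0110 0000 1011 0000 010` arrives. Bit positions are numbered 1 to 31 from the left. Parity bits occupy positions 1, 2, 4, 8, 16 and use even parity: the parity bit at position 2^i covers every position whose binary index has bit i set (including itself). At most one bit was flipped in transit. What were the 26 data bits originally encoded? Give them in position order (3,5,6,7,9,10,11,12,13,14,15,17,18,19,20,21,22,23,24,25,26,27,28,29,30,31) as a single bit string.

10001111011000010110000010

s1: b1⊕b3⊕b5⊕b7⊕b9⊕b11⊕b13⊕b15⊕b17⊕b19⊕b21⊕b23⊕b25⊕b27⊕b29⊕b31 = 0⊕1⊕0⊕0⊕1⊕0⊕0⊕1⊕0⊕0⊕1⊕1⊕0⊕0⊕0⊕0 = 1
s2: b2⊕b3⊕b6⊕b7⊕b10⊕b11⊕b14⊕b15⊕b18⊕b19⊕b22⊕b23⊕b26⊕b27⊕b30⊕b31 = 1⊕1⊕0⊕0⊕1⊕0⊕1⊕1⊕0⊕0⊕0⊕1⊕0⊕0⊕1⊕0 = 1
s4: b4⊕b5⊕b6⊕b7⊕b12⊕b13⊕b14⊕b15⊕b20⊕b21⊕b22⊕b23⊕b28⊕b29⊕b30⊕b31 = 0⊕0⊕0⊕0⊕1⊕0⊕1⊕1⊕0⊕1⊕0⊕1⊕0⊕0⊕1⊕0 = 0
s8: b8⊕b9⊕b10⊕b11⊕b12⊕b13⊕b14⊕b15⊕b24⊕b25⊕b26⊕b27⊕b28⊕b29⊕b30⊕b31 = 0⊕1⊕1⊕0⊕1⊕0⊕1⊕1⊕1⊕0⊕0⊕0⊕0⊕0⊕1⊕0 = 1
s16: b16⊕b17⊕b18⊕b19⊕b20⊕b21⊕b22⊕b23⊕b24⊕b25⊕b26⊕b27⊕b28⊕b29⊕b30⊕b31 = 0⊕0⊕0⊕0⊕0⊕1⊕0⊕1⊕1⊕0⊕0⊕0⊕0⊕0⊕1⊕0 = 0
Syndrome (s16...s1) = 01011 → position 11.
Flip bit 11: corrected codeword = 0110000011110110000010110000010
Data bits at positions 3,5,6,7,9,10,11,12,13,14,15,17,18,19,20,21,22,23,24,25,26,27,28,29,30,31: 10001111011000010110000010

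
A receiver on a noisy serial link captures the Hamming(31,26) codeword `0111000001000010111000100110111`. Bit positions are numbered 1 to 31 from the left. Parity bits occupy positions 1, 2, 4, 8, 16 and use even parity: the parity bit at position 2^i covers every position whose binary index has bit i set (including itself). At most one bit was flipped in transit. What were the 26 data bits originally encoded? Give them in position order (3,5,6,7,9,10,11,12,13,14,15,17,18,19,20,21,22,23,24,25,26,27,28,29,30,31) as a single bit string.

s1: b1⊕b3⊕b5⊕b7⊕b9⊕b11⊕b13⊕b15⊕b17⊕b19⊕b21⊕b23⊕b25⊕b27⊕b29⊕b31 = 0⊕1⊕0⊕0⊕0⊕0⊕0⊕1⊕1⊕1⊕0⊕1⊕0⊕1⊕1⊕1 = 0
s2: b2⊕b3⊕b6⊕b7⊕b10⊕b11⊕b14⊕b15⊕b18⊕b19⊕b22⊕b23⊕b26⊕b27⊕b30⊕b31 = 1⊕1⊕0⊕0⊕1⊕0⊕0⊕1⊕1⊕1⊕0⊕1⊕1⊕1⊕1⊕1 = 1
s4: b4⊕b5⊕b6⊕b7⊕b12⊕b13⊕b14⊕b15⊕b20⊕b21⊕b22⊕b23⊕b28⊕b29⊕b30⊕b31 = 1⊕0⊕0⊕0⊕0⊕0⊕0⊕1⊕0⊕0⊕0⊕1⊕0⊕1⊕1⊕1 = 0
s8: b8⊕b9⊕b10⊕b11⊕b12⊕b13⊕b14⊕b15⊕b24⊕b25⊕b26⊕b27⊕b28⊕b29⊕b30⊕b31 = 0⊕0⊕1⊕0⊕0⊕0⊕0⊕1⊕0⊕0⊕1⊕1⊕0⊕1⊕1⊕1 = 1
s16: b16⊕b17⊕b18⊕b19⊕b20⊕b21⊕b22⊕b23⊕b24⊕b25⊕b26⊕b27⊕b28⊕b29⊕b30⊕b31 = 0⊕1⊕1⊕1⊕0⊕0⊕0⊕1⊕0⊕0⊕1⊕1⊕0⊕1⊕1⊕1 = 1
Syndrome (s16...s1) = 11010 → position 26.
Flip bit 26: corrected codeword = 0111000001000010111000100010111
Data bits at positions 3,5,6,7,9,10,11,12,13,14,15,17,18,19,20,21,22,23,24,25,26,27,28,29,30,31: 10000100001111000100010111

10000100001111000100010111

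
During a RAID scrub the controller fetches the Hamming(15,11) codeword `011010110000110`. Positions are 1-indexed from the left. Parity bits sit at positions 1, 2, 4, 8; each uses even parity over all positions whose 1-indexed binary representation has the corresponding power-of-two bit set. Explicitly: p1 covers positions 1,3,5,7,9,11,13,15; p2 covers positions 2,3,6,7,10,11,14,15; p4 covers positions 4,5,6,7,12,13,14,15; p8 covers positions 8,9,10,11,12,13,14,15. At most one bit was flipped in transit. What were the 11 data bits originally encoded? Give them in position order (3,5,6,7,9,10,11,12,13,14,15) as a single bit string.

11010000110

s1: b1⊕b3⊕b5⊕b7⊕b9⊕b11⊕b13⊕b15 = 0⊕1⊕1⊕1⊕0⊕0⊕1⊕0 = 0
s2: b2⊕b3⊕b6⊕b7⊕b10⊕b11⊕b14⊕b15 = 1⊕1⊕0⊕1⊕0⊕0⊕1⊕0 = 0
s4: b4⊕b5⊕b6⊕b7⊕b12⊕b13⊕b14⊕b15 = 0⊕1⊕0⊕1⊕0⊕1⊕1⊕0 = 0
s8: b8⊕b9⊕b10⊕b11⊕b12⊕b13⊕b14⊕b15 = 1⊕0⊕0⊕0⊕0⊕1⊕1⊕0 = 1
Syndrome (s8...s1) = 1000 → position 8.
Flip bit 8: corrected codeword = 011010100000110
Data bits at positions 3,5,6,7,9,10,11,12,13,14,15: 11010000110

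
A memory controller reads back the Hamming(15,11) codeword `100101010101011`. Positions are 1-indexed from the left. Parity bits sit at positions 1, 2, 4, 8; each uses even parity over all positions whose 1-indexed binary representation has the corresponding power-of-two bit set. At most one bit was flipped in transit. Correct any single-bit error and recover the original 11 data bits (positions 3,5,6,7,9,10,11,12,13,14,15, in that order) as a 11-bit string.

s1: b1⊕b3⊕b5⊕b7⊕b9⊕b11⊕b13⊕b15 = 1⊕0⊕0⊕0⊕0⊕0⊕0⊕1 = 0
s2: b2⊕b3⊕b6⊕b7⊕b10⊕b11⊕b14⊕b15 = 0⊕0⊕1⊕0⊕1⊕0⊕1⊕1 = 0
s4: b4⊕b5⊕b6⊕b7⊕b12⊕b13⊕b14⊕b15 = 1⊕0⊕1⊕0⊕1⊕0⊕1⊕1 = 1
s8: b8⊕b9⊕b10⊕b11⊕b12⊕b13⊕b14⊕b15 = 1⊕0⊕1⊕0⊕1⊕0⊕1⊕1 = 1
Syndrome (s8...s1) = 1100 → position 12.
Flip bit 12: corrected codeword = 100101010100011
Data bits at positions 3,5,6,7,9,10,11,12,13,14,15: 00100100011

00100100011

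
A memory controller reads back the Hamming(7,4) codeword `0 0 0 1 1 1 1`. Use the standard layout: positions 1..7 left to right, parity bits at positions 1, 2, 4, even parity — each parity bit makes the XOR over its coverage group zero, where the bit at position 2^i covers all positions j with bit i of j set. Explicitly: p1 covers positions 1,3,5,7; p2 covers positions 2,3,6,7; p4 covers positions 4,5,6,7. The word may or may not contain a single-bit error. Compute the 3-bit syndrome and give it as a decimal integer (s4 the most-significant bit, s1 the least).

0

s1: b1⊕b3⊕b5⊕b7 = 0⊕0⊕1⊕1 = 0
s2: b2⊕b3⊕b6⊕b7 = 0⊕0⊕1⊕1 = 0
s4: b4⊕b5⊕b6⊕b7 = 1⊕1⊕1⊕1 = 0
Syndrome (s4...s1) = 000 → position 0 (no error).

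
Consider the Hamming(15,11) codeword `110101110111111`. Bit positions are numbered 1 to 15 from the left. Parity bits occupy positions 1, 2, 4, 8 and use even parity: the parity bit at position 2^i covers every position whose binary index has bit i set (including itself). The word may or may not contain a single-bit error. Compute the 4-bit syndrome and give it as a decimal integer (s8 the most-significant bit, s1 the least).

15

s1: b1⊕b3⊕b5⊕b7⊕b9⊕b11⊕b13⊕b15 = 1⊕0⊕0⊕1⊕0⊕1⊕1⊕1 = 1
s2: b2⊕b3⊕b6⊕b7⊕b10⊕b11⊕b14⊕b15 = 1⊕0⊕1⊕1⊕1⊕1⊕1⊕1 = 1
s4: b4⊕b5⊕b6⊕b7⊕b12⊕b13⊕b14⊕b15 = 1⊕0⊕1⊕1⊕1⊕1⊕1⊕1 = 1
s8: b8⊕b9⊕b10⊕b11⊕b12⊕b13⊕b14⊕b15 = 1⊕0⊕1⊕1⊕1⊕1⊕1⊕1 = 1
Syndrome (s8...s1) = 1111 → position 15.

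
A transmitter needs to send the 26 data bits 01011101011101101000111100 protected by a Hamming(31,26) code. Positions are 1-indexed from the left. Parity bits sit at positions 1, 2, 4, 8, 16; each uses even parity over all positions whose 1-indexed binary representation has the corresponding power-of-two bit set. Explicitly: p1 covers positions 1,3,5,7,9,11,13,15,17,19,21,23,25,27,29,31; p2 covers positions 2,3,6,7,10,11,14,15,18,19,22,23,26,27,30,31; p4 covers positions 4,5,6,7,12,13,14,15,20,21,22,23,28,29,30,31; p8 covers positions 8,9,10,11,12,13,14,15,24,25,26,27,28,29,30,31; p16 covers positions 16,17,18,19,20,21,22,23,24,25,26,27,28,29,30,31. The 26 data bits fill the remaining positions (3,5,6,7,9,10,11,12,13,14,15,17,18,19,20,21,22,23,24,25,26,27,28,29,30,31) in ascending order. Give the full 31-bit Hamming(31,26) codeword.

0001101111010110101101000111100

Place data bits at non-power-of-two positions: b3=0, b5=1, b6=0, b7=1, b9=1, b10=1, b11=0, b12=1, b13=0, b14=1, b15=1, b17=1, b18=0, b19=1, b20=1, b21=0, b22=1, b23=0, b24=0, b25=0, b26=1, b27=1, b28=1, b29=1, b30=0, b31=0.
p1 = XOR of data positions {3,5,7,9,11,13,15,17,19,21,23,25,27,29,31} = 0⊕1⊕1⊕1⊕0⊕0⊕1⊕1⊕1⊕0⊕0⊕0⊕1⊕1⊕0 = 0
p2 = XOR of data positions {3,6,7,10,11,14,15,18,19,22,23,26,27,30,31} = 0⊕0⊕1⊕1⊕0⊕1⊕1⊕0⊕1⊕1⊕0⊕1⊕1⊕0⊕0 = 0
p4 = XOR of data positions {5,6,7,12,13,14,15,20,21,22,23,28,29,30,31} = 1⊕0⊕1⊕1⊕0⊕1⊕1⊕1⊕0⊕1⊕0⊕1⊕1⊕0⊕0 = 1
p8 = XOR of data positions {9,10,11,12,13,14,15,24,25,26,27,28,29,30,31} = 1⊕1⊕0⊕1⊕0⊕1⊕1⊕0⊕0⊕1⊕1⊕1⊕1⊕0⊕0 = 1
p16 = XOR of data positions {17,18,19,20,21,22,23,24,25,26,27,28,29,30,31} = 1⊕0⊕1⊕1⊕0⊕1⊕0⊕0⊕0⊕1⊕1⊕1⊕1⊕0⊕0 = 0
Codeword b1..b31 = 0001101111010110101101000111100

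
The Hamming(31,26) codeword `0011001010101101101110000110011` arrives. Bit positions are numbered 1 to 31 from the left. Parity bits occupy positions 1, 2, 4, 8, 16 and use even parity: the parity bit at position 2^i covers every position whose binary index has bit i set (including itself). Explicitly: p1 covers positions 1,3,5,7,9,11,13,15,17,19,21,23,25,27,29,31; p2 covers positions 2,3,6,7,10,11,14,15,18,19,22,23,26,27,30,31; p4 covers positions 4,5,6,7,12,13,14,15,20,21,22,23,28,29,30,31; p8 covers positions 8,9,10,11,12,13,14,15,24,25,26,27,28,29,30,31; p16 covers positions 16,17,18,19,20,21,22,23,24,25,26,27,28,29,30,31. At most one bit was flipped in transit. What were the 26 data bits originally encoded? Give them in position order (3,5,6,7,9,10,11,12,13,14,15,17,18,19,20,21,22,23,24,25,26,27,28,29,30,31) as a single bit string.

10011010110111110000110011

s1: b1⊕b3⊕b5⊕b7⊕b9⊕b11⊕b13⊕b15⊕b17⊕b19⊕b21⊕b23⊕b25⊕b27⊕b29⊕b31 = 0⊕1⊕0⊕1⊕1⊕1⊕1⊕0⊕1⊕1⊕1⊕0⊕0⊕1⊕0⊕1 = 0
s2: b2⊕b3⊕b6⊕b7⊕b10⊕b11⊕b14⊕b15⊕b18⊕b19⊕b22⊕b23⊕b26⊕b27⊕b30⊕b31 = 0⊕1⊕0⊕1⊕0⊕1⊕1⊕0⊕0⊕1⊕0⊕0⊕1⊕1⊕1⊕1 = 1
s4: b4⊕b5⊕b6⊕b7⊕b12⊕b13⊕b14⊕b15⊕b20⊕b21⊕b22⊕b23⊕b28⊕b29⊕b30⊕b31 = 1⊕0⊕0⊕1⊕0⊕1⊕1⊕0⊕1⊕1⊕0⊕0⊕0⊕0⊕1⊕1 = 0
s8: b8⊕b9⊕b10⊕b11⊕b12⊕b13⊕b14⊕b15⊕b24⊕b25⊕b26⊕b27⊕b28⊕b29⊕b30⊕b31 = 0⊕1⊕0⊕1⊕0⊕1⊕1⊕0⊕0⊕0⊕1⊕1⊕0⊕0⊕1⊕1 = 0
s16: b16⊕b17⊕b18⊕b19⊕b20⊕b21⊕b22⊕b23⊕b24⊕b25⊕b26⊕b27⊕b28⊕b29⊕b30⊕b31 = 1⊕1⊕0⊕1⊕1⊕1⊕0⊕0⊕0⊕0⊕1⊕1⊕0⊕0⊕1⊕1 = 1
Syndrome (s16...s1) = 10010 → position 18.
Flip bit 18: corrected codeword = 0011001010101101111110000110011
Data bits at positions 3,5,6,7,9,10,11,12,13,14,15,17,18,19,20,21,22,23,24,25,26,27,28,29,30,31: 10011010110111110000110011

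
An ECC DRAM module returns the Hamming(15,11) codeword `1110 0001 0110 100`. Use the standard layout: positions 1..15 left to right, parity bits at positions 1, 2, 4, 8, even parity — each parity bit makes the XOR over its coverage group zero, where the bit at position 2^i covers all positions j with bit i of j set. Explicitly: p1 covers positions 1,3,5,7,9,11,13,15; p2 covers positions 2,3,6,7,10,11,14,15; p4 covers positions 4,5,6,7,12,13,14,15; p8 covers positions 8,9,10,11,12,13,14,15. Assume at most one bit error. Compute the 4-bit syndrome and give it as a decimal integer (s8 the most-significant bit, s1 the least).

s1: b1⊕b3⊕b5⊕b7⊕b9⊕b11⊕b13⊕b15 = 1⊕1⊕0⊕0⊕0⊕1⊕1⊕0 = 0
s2: b2⊕b3⊕b6⊕b7⊕b10⊕b11⊕b14⊕b15 = 1⊕1⊕0⊕0⊕1⊕1⊕0⊕0 = 0
s4: b4⊕b5⊕b6⊕b7⊕b12⊕b13⊕b14⊕b15 = 0⊕0⊕0⊕0⊕0⊕1⊕0⊕0 = 1
s8: b8⊕b9⊕b10⊕b11⊕b12⊕b13⊕b14⊕b15 = 1⊕0⊕1⊕1⊕0⊕1⊕0⊕0 = 0
Syndrome (s8...s1) = 0100 → position 4.

4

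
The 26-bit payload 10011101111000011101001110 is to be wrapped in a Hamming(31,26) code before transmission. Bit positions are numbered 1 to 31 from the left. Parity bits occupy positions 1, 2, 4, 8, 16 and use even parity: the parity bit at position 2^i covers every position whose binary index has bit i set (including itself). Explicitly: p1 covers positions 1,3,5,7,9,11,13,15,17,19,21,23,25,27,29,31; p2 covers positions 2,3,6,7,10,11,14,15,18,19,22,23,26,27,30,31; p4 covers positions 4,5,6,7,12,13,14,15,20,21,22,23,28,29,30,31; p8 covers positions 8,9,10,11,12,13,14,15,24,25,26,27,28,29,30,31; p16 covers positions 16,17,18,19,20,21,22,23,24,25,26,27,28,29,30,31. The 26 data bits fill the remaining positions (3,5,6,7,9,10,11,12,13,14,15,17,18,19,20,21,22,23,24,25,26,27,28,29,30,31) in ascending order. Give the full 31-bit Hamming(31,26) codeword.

1011001011011111000011101001110

Place data bits at non-power-of-two positions: b3=1, b5=0, b6=0, b7=1, b9=1, b10=1, b11=0, b12=1, b13=1, b14=1, b15=1, b17=0, b18=0, b19=0, b20=0, b21=1, b22=1, b23=1, b24=0, b25=1, b26=0, b27=0, b28=1, b29=1, b30=1, b31=0.
p1 = XOR of data positions {3,5,7,9,11,13,15,17,19,21,23,25,27,29,31} = 1⊕0⊕1⊕1⊕0⊕1⊕1⊕0⊕0⊕1⊕1⊕1⊕0⊕1⊕0 = 1
p2 = XOR of data positions {3,6,7,10,11,14,15,18,19,22,23,26,27,30,31} = 1⊕0⊕1⊕1⊕0⊕1⊕1⊕0⊕0⊕1⊕1⊕0⊕0⊕1⊕0 = 0
p4 = XOR of data positions {5,6,7,12,13,14,15,20,21,22,23,28,29,30,31} = 0⊕0⊕1⊕1⊕1⊕1⊕1⊕0⊕1⊕1⊕1⊕1⊕1⊕1⊕0 = 1
p8 = XOR of data positions {9,10,11,12,13,14,15,24,25,26,27,28,29,30,31} = 1⊕1⊕0⊕1⊕1⊕1⊕1⊕0⊕1⊕0⊕0⊕1⊕1⊕1⊕0 = 0
p16 = XOR of data positions {17,18,19,20,21,22,23,24,25,26,27,28,29,30,31} = 0⊕0⊕0⊕0⊕1⊕1⊕1⊕0⊕1⊕0⊕0⊕1⊕1⊕1⊕0 = 1
Codeword b1..b31 = 1011001011011111000011101001110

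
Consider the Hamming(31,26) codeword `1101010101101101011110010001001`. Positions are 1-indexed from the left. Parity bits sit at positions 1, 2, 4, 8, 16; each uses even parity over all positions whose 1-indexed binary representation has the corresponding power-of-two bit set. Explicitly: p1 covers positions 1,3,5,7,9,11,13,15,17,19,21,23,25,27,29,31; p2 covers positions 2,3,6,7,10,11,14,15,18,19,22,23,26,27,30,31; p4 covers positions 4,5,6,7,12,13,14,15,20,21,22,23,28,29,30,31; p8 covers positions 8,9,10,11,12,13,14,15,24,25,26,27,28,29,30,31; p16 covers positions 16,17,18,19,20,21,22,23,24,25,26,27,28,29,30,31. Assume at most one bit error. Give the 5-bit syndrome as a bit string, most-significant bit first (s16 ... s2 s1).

00000

s1: b1⊕b3⊕b5⊕b7⊕b9⊕b11⊕b13⊕b15⊕b17⊕b19⊕b21⊕b23⊕b25⊕b27⊕b29⊕b31 = 1⊕0⊕0⊕0⊕0⊕1⊕1⊕0⊕0⊕1⊕1⊕0⊕0⊕0⊕0⊕1 = 0
s2: b2⊕b3⊕b6⊕b7⊕b10⊕b11⊕b14⊕b15⊕b18⊕b19⊕b22⊕b23⊕b26⊕b27⊕b30⊕b31 = 1⊕0⊕1⊕0⊕1⊕1⊕1⊕0⊕1⊕1⊕0⊕0⊕0⊕0⊕0⊕1 = 0
s4: b4⊕b5⊕b6⊕b7⊕b12⊕b13⊕b14⊕b15⊕b20⊕b21⊕b22⊕b23⊕b28⊕b29⊕b30⊕b31 = 1⊕0⊕1⊕0⊕0⊕1⊕1⊕0⊕1⊕1⊕0⊕0⊕1⊕0⊕0⊕1 = 0
s8: b8⊕b9⊕b10⊕b11⊕b12⊕b13⊕b14⊕b15⊕b24⊕b25⊕b26⊕b27⊕b28⊕b29⊕b30⊕b31 = 1⊕0⊕1⊕1⊕0⊕1⊕1⊕0⊕1⊕0⊕0⊕0⊕1⊕0⊕0⊕1 = 0
s16: b16⊕b17⊕b18⊕b19⊕b20⊕b21⊕b22⊕b23⊕b24⊕b25⊕b26⊕b27⊕b28⊕b29⊕b30⊕b31 = 1⊕0⊕1⊕1⊕1⊕1⊕0⊕0⊕1⊕0⊕0⊕0⊕1⊕0⊕0⊕1 = 0
Syndrome (s16...s1) = 00000 → position 0 (no error).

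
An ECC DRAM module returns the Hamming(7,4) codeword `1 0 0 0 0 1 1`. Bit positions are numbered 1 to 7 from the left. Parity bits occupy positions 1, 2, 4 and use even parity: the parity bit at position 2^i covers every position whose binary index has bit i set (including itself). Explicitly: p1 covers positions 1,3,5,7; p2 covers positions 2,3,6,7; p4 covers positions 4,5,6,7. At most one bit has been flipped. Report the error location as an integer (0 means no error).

0

s1: b1⊕b3⊕b5⊕b7 = 1⊕0⊕0⊕1 = 0
s2: b2⊕b3⊕b6⊕b7 = 0⊕0⊕1⊕1 = 0
s4: b4⊕b5⊕b6⊕b7 = 0⊕0⊕1⊕1 = 0
Syndrome (s4...s1) = 000 → position 0 (no error).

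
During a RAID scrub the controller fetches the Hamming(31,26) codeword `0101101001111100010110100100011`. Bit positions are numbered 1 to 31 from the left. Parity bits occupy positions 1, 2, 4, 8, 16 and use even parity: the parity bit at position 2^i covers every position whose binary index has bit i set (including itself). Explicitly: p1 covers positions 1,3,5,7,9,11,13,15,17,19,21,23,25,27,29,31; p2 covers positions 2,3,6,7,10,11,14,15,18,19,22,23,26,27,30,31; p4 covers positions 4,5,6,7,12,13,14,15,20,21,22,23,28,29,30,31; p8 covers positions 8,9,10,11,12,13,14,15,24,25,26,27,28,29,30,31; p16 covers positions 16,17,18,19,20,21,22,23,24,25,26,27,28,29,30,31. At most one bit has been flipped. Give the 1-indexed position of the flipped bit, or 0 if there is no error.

s1: b1⊕b3⊕b5⊕b7⊕b9⊕b11⊕b13⊕b15⊕b17⊕b19⊕b21⊕b23⊕b25⊕b27⊕b29⊕b31 = 0⊕0⊕1⊕1⊕0⊕1⊕1⊕0⊕0⊕0⊕1⊕1⊕0⊕0⊕0⊕1 = 1
s2: b2⊕b3⊕b6⊕b7⊕b10⊕b11⊕b14⊕b15⊕b18⊕b19⊕b22⊕b23⊕b26⊕b27⊕b30⊕b31 = 1⊕0⊕0⊕1⊕1⊕1⊕1⊕0⊕1⊕0⊕0⊕1⊕1⊕0⊕1⊕1 = 0
s4: b4⊕b5⊕b6⊕b7⊕b12⊕b13⊕b14⊕b15⊕b20⊕b21⊕b22⊕b23⊕b28⊕b29⊕b30⊕b31 = 1⊕1⊕0⊕1⊕1⊕1⊕1⊕0⊕1⊕1⊕0⊕1⊕0⊕0⊕1⊕1 = 1
s8: b8⊕b9⊕b10⊕b11⊕b12⊕b13⊕b14⊕b15⊕b24⊕b25⊕b26⊕b27⊕b28⊕b29⊕b30⊕b31 = 0⊕0⊕1⊕1⊕1⊕1⊕1⊕0⊕0⊕0⊕1⊕0⊕0⊕0⊕1⊕1 = 0
s16: b16⊕b17⊕b18⊕b19⊕b20⊕b21⊕b22⊕b23⊕b24⊕b25⊕b26⊕b27⊕b28⊕b29⊕b30⊕b31 = 0⊕0⊕1⊕0⊕1⊕1⊕0⊕1⊕0⊕0⊕1⊕0⊕0⊕0⊕1⊕1 = 1
Syndrome (s16...s1) = 10101 → position 21.

21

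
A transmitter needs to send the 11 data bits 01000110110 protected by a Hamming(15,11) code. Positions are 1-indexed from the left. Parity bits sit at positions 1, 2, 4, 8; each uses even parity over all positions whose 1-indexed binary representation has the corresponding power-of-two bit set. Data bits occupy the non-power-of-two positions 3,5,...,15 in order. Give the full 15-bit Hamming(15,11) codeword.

Place data bits at non-power-of-two positions: b3=0, b5=1, b6=0, b7=0, b9=0, b10=1, b11=1, b12=0, b13=1, b14=1, b15=0.
p1 = XOR of data positions {3,5,7,9,11,13,15} = 0⊕1⊕0⊕0⊕1⊕1⊕0 = 1
p2 = XOR of data positions {3,6,7,10,11,14,15} = 0⊕0⊕0⊕1⊕1⊕1⊕0 = 1
p4 = XOR of data positions {5,6,7,12,13,14,15} = 1⊕0⊕0⊕0⊕1⊕1⊕0 = 1
p8 = XOR of data positions {9,10,11,12,13,14,15} = 0⊕1⊕1⊕0⊕1⊕1⊕0 = 0
Codeword b1..b15 = 110110000110110

110110000110110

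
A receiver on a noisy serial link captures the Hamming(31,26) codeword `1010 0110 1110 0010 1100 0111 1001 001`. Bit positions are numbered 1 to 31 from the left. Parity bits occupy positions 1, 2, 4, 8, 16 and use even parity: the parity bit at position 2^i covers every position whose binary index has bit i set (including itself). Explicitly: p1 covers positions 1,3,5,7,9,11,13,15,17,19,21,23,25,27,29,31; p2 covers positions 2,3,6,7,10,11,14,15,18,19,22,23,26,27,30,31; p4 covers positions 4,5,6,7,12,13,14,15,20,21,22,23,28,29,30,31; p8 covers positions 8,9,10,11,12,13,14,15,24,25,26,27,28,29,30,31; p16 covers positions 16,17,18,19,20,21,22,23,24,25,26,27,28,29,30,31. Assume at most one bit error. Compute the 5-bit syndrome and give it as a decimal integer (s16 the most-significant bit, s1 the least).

s1: b1⊕b3⊕b5⊕b7⊕b9⊕b11⊕b13⊕b15⊕b17⊕b19⊕b21⊕b23⊕b25⊕b27⊕b29⊕b31 = 1⊕1⊕0⊕1⊕1⊕1⊕0⊕1⊕1⊕0⊕0⊕1⊕1⊕0⊕0⊕1 = 0
s2: b2⊕b3⊕b6⊕b7⊕b10⊕b11⊕b14⊕b15⊕b18⊕b19⊕b22⊕b23⊕b26⊕b27⊕b30⊕b31 = 0⊕1⊕1⊕1⊕1⊕1⊕0⊕1⊕1⊕0⊕1⊕1⊕0⊕0⊕0⊕1 = 0
s4: b4⊕b5⊕b6⊕b7⊕b12⊕b13⊕b14⊕b15⊕b20⊕b21⊕b22⊕b23⊕b28⊕b29⊕b30⊕b31 = 0⊕0⊕1⊕1⊕0⊕0⊕0⊕1⊕0⊕0⊕1⊕1⊕1⊕0⊕0⊕1 = 1
s8: b8⊕b9⊕b10⊕b11⊕b12⊕b13⊕b14⊕b15⊕b24⊕b25⊕b26⊕b27⊕b28⊕b29⊕b30⊕b31 = 0⊕1⊕1⊕1⊕0⊕0⊕0⊕1⊕1⊕1⊕0⊕0⊕1⊕0⊕0⊕1 = 0
s16: b16⊕b17⊕b18⊕b19⊕b20⊕b21⊕b22⊕b23⊕b24⊕b25⊕b26⊕b27⊕b28⊕b29⊕b30⊕b31 = 0⊕1⊕1⊕0⊕0⊕0⊕1⊕1⊕1⊕1⊕0⊕0⊕1⊕0⊕0⊕1 = 0
Syndrome (s16...s1) = 00100 → position 4.

4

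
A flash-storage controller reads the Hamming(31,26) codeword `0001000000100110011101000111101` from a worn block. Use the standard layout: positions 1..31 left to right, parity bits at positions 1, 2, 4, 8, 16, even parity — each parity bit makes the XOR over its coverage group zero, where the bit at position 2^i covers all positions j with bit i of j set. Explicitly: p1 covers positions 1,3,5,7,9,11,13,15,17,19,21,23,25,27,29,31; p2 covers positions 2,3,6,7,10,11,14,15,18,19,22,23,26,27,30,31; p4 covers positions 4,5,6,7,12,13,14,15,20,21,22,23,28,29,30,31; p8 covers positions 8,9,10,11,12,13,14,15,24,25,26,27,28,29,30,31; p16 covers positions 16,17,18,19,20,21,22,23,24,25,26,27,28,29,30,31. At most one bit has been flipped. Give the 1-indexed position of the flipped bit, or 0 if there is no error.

s1: b1⊕b3⊕b5⊕b7⊕b9⊕b11⊕b13⊕b15⊕b17⊕b19⊕b21⊕b23⊕b25⊕b27⊕b29⊕b31 = 0⊕0⊕0⊕0⊕0⊕1⊕0⊕1⊕0⊕1⊕0⊕0⊕0⊕1⊕1⊕1 = 0
s2: b2⊕b3⊕b6⊕b7⊕b10⊕b11⊕b14⊕b15⊕b18⊕b19⊕b22⊕b23⊕b26⊕b27⊕b30⊕b31 = 0⊕0⊕0⊕0⊕0⊕1⊕1⊕1⊕1⊕1⊕1⊕0⊕1⊕1⊕0⊕1 = 1
s4: b4⊕b5⊕b6⊕b7⊕b12⊕b13⊕b14⊕b15⊕b20⊕b21⊕b22⊕b23⊕b28⊕b29⊕b30⊕b31 = 1⊕0⊕0⊕0⊕0⊕0⊕1⊕1⊕1⊕0⊕1⊕0⊕1⊕1⊕0⊕1 = 0
s8: b8⊕b9⊕b10⊕b11⊕b12⊕b13⊕b14⊕b15⊕b24⊕b25⊕b26⊕b27⊕b28⊕b29⊕b30⊕b31 = 0⊕0⊕0⊕1⊕0⊕0⊕1⊕1⊕0⊕0⊕1⊕1⊕1⊕1⊕0⊕1 = 0
s16: b16⊕b17⊕b18⊕b19⊕b20⊕b21⊕b22⊕b23⊕b24⊕b25⊕b26⊕b27⊕b28⊕b29⊕b30⊕b31 = 0⊕0⊕1⊕1⊕1⊕0⊕1⊕0⊕0⊕0⊕1⊕1⊕1⊕1⊕0⊕1 = 1
Syndrome (s16...s1) = 10010 → position 18.

18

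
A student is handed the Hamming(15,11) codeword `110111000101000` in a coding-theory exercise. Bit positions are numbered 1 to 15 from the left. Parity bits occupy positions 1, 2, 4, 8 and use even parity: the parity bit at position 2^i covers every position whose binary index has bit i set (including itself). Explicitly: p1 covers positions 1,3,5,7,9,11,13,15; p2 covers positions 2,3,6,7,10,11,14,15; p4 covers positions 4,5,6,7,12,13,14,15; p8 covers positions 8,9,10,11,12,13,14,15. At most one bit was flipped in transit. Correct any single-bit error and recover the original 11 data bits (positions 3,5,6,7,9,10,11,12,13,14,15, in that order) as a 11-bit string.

s1: b1⊕b3⊕b5⊕b7⊕b9⊕b11⊕b13⊕b15 = 1⊕0⊕1⊕0⊕0⊕0⊕0⊕0 = 0
s2: b2⊕b3⊕b6⊕b7⊕b10⊕b11⊕b14⊕b15 = 1⊕0⊕1⊕0⊕1⊕0⊕0⊕0 = 1
s4: b4⊕b5⊕b6⊕b7⊕b12⊕b13⊕b14⊕b15 = 1⊕1⊕1⊕0⊕1⊕0⊕0⊕0 = 0
s8: b8⊕b9⊕b10⊕b11⊕b12⊕b13⊕b14⊕b15 = 0⊕0⊕1⊕0⊕1⊕0⊕0⊕0 = 0
Syndrome (s8...s1) = 0010 → position 2.
Flip bit 2: corrected codeword = 100111000101000
Data bits at positions 3,5,6,7,9,10,11,12,13,14,15: 01100101000

01100101000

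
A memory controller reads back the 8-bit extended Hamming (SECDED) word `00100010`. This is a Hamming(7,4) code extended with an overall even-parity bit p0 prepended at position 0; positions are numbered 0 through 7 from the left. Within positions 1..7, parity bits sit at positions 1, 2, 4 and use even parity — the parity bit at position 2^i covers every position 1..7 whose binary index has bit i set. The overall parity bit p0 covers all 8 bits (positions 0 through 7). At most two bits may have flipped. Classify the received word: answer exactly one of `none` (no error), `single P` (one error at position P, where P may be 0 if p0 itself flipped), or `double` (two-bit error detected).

double

s1: b1⊕b3⊕b5⊕b7 = 0⊕0⊕0⊕0 = 0
s2: b2⊕b3⊕b6⊕b7 = 1⊕0⊕1⊕0 = 0
s4: b4⊕b5⊕b6⊕b7 = 0⊕0⊕1⊕0 = 1
Syndrome (s4...s1) = 100 → position 4.
Overall parity (XOR of all 8 bits, including p0): 0⊕0⊕1⊕0⊕0⊕0⊕1⊕0 = 0
Overall=0, syndrome position=4 → double-bit error detected (uncorrectable).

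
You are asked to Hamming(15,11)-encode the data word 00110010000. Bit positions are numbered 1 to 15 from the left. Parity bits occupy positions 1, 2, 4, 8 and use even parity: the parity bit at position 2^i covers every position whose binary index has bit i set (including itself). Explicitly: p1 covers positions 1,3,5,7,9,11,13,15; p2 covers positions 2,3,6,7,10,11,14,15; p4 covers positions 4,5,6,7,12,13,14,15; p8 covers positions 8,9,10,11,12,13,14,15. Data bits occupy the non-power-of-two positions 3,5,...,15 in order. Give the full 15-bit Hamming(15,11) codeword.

Place data bits at non-power-of-two positions: b3=0, b5=0, b6=1, b7=1, b9=0, b10=0, b11=1, b12=0, b13=0, b14=0, b15=0.
p1 = XOR of data positions {3,5,7,9,11,13,15} = 0⊕0⊕1⊕0⊕1⊕0⊕0 = 0
p2 = XOR of data positions {3,6,7,10,11,14,15} = 0⊕1⊕1⊕0⊕1⊕0⊕0 = 1
p4 = XOR of data positions {5,6,7,12,13,14,15} = 0⊕1⊕1⊕0⊕0⊕0⊕0 = 0
p8 = XOR of data positions {9,10,11,12,13,14,15} = 0⊕0⊕1⊕0⊕0⊕0⊕0 = 1
Codeword b1..b15 = 010001110010000

010001110010000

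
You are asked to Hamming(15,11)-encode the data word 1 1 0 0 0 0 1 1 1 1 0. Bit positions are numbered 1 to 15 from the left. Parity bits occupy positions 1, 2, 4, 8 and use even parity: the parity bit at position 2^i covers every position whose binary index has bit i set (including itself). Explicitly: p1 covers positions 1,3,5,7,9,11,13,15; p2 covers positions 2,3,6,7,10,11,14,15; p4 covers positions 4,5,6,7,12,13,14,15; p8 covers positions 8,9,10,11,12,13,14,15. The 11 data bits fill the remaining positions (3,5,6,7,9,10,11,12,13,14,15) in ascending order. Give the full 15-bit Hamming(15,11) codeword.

011010000011110

Place data bits at non-power-of-two positions: b3=1, b5=1, b6=0, b7=0, b9=0, b10=0, b11=1, b12=1, b13=1, b14=1, b15=0.
p1 = XOR of data positions {3,5,7,9,11,13,15} = 1⊕1⊕0⊕0⊕1⊕1⊕0 = 0
p2 = XOR of data positions {3,6,7,10,11,14,15} = 1⊕0⊕0⊕0⊕1⊕1⊕0 = 1
p4 = XOR of data positions {5,6,7,12,13,14,15} = 1⊕0⊕0⊕1⊕1⊕1⊕0 = 0
p8 = XOR of data positions {9,10,11,12,13,14,15} = 0⊕0⊕1⊕1⊕1⊕1⊕0 = 0
Codeword b1..b15 = 011010000011110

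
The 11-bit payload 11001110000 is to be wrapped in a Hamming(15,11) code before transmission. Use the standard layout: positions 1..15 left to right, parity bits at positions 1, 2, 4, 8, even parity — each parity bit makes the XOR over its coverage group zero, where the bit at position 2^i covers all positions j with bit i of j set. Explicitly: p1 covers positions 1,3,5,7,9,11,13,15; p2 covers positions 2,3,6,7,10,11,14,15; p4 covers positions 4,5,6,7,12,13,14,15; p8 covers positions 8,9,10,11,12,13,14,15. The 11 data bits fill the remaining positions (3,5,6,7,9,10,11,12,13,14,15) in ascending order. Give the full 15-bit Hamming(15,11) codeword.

Place data bits at non-power-of-two positions: b3=1, b5=1, b6=0, b7=0, b9=1, b10=1, b11=1, b12=0, b13=0, b14=0, b15=0.
p1 = XOR of data positions {3,5,7,9,11,13,15} = 1⊕1⊕0⊕1⊕1⊕0⊕0 = 0
p2 = XOR of data positions {3,6,7,10,11,14,15} = 1⊕0⊕0⊕1⊕1⊕0⊕0 = 1
p4 = XOR of data positions {5,6,7,12,13,14,15} = 1⊕0⊕0⊕0⊕0⊕0⊕0 = 1
p8 = XOR of data positions {9,10,11,12,13,14,15} = 1⊕1⊕1⊕0⊕0⊕0⊕0 = 1
Codeword b1..b15 = 011110011110000

011110011110000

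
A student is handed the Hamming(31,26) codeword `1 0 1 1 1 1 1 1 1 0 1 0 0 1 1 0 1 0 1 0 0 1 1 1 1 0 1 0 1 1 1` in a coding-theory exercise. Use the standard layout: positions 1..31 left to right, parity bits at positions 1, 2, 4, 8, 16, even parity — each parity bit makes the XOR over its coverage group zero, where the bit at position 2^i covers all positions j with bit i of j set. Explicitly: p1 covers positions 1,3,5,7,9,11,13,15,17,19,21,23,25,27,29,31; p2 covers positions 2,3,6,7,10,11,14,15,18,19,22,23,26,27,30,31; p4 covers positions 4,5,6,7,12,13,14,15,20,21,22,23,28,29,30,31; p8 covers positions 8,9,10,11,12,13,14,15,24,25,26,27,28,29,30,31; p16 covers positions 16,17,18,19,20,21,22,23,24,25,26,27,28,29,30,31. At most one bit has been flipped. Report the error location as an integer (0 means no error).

s1: b1⊕b3⊕b5⊕b7⊕b9⊕b11⊕b13⊕b15⊕b17⊕b19⊕b21⊕b23⊕b25⊕b27⊕b29⊕b31 = 1⊕1⊕1⊕1⊕1⊕1⊕0⊕1⊕1⊕1⊕0⊕1⊕1⊕1⊕1⊕1 = 0
s2: b2⊕b3⊕b6⊕b7⊕b10⊕b11⊕b14⊕b15⊕b18⊕b19⊕b22⊕b23⊕b26⊕b27⊕b30⊕b31 = 0⊕1⊕1⊕1⊕0⊕1⊕1⊕1⊕0⊕1⊕1⊕1⊕0⊕1⊕1⊕1 = 0
s4: b4⊕b5⊕b6⊕b7⊕b12⊕b13⊕b14⊕b15⊕b20⊕b21⊕b22⊕b23⊕b28⊕b29⊕b30⊕b31 = 1⊕1⊕1⊕1⊕0⊕0⊕1⊕1⊕0⊕0⊕1⊕1⊕0⊕1⊕1⊕1 = 1
s8: b8⊕b9⊕b10⊕b11⊕b12⊕b13⊕b14⊕b15⊕b24⊕b25⊕b26⊕b27⊕b28⊕b29⊕b30⊕b31 = 1⊕1⊕0⊕1⊕0⊕0⊕1⊕1⊕1⊕1⊕0⊕1⊕0⊕1⊕1⊕1 = 1
s16: b16⊕b17⊕b18⊕b19⊕b20⊕b21⊕b22⊕b23⊕b24⊕b25⊕b26⊕b27⊕b28⊕b29⊕b30⊕b31 = 0⊕1⊕0⊕1⊕0⊕0⊕1⊕1⊕1⊕1⊕0⊕1⊕0⊕1⊕1⊕1 = 0
Syndrome (s16...s1) = 01100 → position 12.

12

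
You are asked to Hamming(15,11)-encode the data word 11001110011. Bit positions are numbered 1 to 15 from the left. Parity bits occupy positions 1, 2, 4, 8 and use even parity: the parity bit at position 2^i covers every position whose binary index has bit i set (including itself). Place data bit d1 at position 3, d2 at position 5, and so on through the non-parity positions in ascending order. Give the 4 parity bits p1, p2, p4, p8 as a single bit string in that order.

1111

Place data bits at non-power-of-two positions: b3=1, b5=1, b6=0, b7=0, b9=1, b10=1, b11=1, b12=0, b13=0, b14=1, b15=1.
p1 = XOR of data positions {3,5,7,9,11,13,15} = 1⊕1⊕0⊕1⊕1⊕0⊕1 = 1
p2 = XOR of data positions {3,6,7,10,11,14,15} = 1⊕0⊕0⊕1⊕1⊕1⊕1 = 1
p4 = XOR of data positions {5,6,7,12,13,14,15} = 1⊕0⊕0⊕0⊕0⊕1⊕1 = 1
p8 = XOR of data positions {9,10,11,12,13,14,15} = 1⊕1⊕1⊕0⊕0⊕1⊕1 = 1
Parity bits p1,p2,p4,p8 = 1111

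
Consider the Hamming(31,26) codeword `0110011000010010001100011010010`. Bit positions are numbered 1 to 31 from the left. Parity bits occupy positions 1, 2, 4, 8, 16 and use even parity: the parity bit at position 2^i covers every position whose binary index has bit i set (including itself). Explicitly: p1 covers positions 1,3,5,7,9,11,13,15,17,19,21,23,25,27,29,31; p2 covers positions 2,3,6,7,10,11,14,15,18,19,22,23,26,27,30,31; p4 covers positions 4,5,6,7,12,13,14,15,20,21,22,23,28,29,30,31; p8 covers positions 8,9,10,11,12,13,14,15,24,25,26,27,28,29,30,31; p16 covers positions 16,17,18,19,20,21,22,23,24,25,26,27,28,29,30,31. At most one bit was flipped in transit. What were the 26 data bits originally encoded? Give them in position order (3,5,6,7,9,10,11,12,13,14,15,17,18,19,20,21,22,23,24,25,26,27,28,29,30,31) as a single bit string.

10110001001001100011010010

s1: b1⊕b3⊕b5⊕b7⊕b9⊕b11⊕b13⊕b15⊕b17⊕b19⊕b21⊕b23⊕b25⊕b27⊕b29⊕b31 = 0⊕1⊕0⊕1⊕0⊕0⊕0⊕1⊕0⊕1⊕0⊕0⊕1⊕1⊕0⊕0 = 0
s2: b2⊕b3⊕b6⊕b7⊕b10⊕b11⊕b14⊕b15⊕b18⊕b19⊕b22⊕b23⊕b26⊕b27⊕b30⊕b31 = 1⊕1⊕1⊕1⊕0⊕0⊕0⊕1⊕0⊕1⊕0⊕0⊕0⊕1⊕1⊕0 = 0
s4: b4⊕b5⊕b6⊕b7⊕b12⊕b13⊕b14⊕b15⊕b20⊕b21⊕b22⊕b23⊕b28⊕b29⊕b30⊕b31 = 0⊕0⊕1⊕1⊕1⊕0⊕0⊕1⊕1⊕0⊕0⊕0⊕0⊕0⊕1⊕0 = 0
s8: b8⊕b9⊕b10⊕b11⊕b12⊕b13⊕b14⊕b15⊕b24⊕b25⊕b26⊕b27⊕b28⊕b29⊕b30⊕b31 = 0⊕0⊕0⊕0⊕1⊕0⊕0⊕1⊕1⊕1⊕0⊕1⊕0⊕0⊕1⊕0 = 0
s16: b16⊕b17⊕b18⊕b19⊕b20⊕b21⊕b22⊕b23⊕b24⊕b25⊕b26⊕b27⊕b28⊕b29⊕b30⊕b31 = 0⊕0⊕0⊕1⊕1⊕0⊕0⊕0⊕1⊕1⊕0⊕1⊕0⊕0⊕1⊕0 = 0
Syndrome (s16...s1) = 00000 → position 0 (no error).
No correction needed.
Data bits at positions 3,5,6,7,9,10,11,12,13,14,15,17,18,19,20,21,22,23,24,25,26,27,28,29,30,31: 10110001001001100011010010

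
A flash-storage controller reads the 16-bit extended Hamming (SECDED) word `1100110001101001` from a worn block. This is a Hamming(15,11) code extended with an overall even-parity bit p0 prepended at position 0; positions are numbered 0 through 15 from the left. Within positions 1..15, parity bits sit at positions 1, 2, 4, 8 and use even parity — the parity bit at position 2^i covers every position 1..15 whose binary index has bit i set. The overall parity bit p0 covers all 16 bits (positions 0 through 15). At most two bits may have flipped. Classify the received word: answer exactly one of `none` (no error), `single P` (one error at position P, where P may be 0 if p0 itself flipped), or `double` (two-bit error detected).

none

s1: b1⊕b3⊕b5⊕b7⊕b9⊕b11⊕b13⊕b15 = 1⊕0⊕1⊕0⊕1⊕0⊕0⊕1 = 0
s2: b2⊕b3⊕b6⊕b7⊕b10⊕b11⊕b14⊕b15 = 0⊕0⊕0⊕0⊕1⊕0⊕0⊕1 = 0
s4: b4⊕b5⊕b6⊕b7⊕b12⊕b13⊕b14⊕b15 = 1⊕1⊕0⊕0⊕1⊕0⊕0⊕1 = 0
s8: b8⊕b9⊕b10⊕b11⊕b12⊕b13⊕b14⊕b15 = 0⊕1⊕1⊕0⊕1⊕0⊕0⊕1 = 0
Syndrome (s8...s1) = 0000 → position 0 (no error).
Overall parity (XOR of all 16 bits, including p0): 1⊕1⊕0⊕0⊕1⊕1⊕0⊕0⊕0⊕1⊕1⊕0⊕1⊕0⊕0⊕1 = 0
Overall=0, syndrome position=0 → no error.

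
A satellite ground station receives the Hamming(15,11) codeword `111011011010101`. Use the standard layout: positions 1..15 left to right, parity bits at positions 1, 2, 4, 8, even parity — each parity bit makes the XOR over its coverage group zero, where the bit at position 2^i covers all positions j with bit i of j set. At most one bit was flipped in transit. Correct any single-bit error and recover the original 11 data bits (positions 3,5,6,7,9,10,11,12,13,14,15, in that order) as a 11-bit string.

11101000101

s1: b1⊕b3⊕b5⊕b7⊕b9⊕b11⊕b13⊕b15 = 1⊕1⊕1⊕0⊕1⊕1⊕1⊕1 = 1
s2: b2⊕b3⊕b6⊕b7⊕b10⊕b11⊕b14⊕b15 = 1⊕1⊕1⊕0⊕0⊕1⊕0⊕1 = 1
s4: b4⊕b5⊕b6⊕b7⊕b12⊕b13⊕b14⊕b15 = 0⊕1⊕1⊕0⊕0⊕1⊕0⊕1 = 0
s8: b8⊕b9⊕b10⊕b11⊕b12⊕b13⊕b14⊕b15 = 1⊕1⊕0⊕1⊕0⊕1⊕0⊕1 = 1
Syndrome (s8...s1) = 1011 → position 11.
Flip bit 11: corrected codeword = 111011011000101
Data bits at positions 3,5,6,7,9,10,11,12,13,14,15: 11101000101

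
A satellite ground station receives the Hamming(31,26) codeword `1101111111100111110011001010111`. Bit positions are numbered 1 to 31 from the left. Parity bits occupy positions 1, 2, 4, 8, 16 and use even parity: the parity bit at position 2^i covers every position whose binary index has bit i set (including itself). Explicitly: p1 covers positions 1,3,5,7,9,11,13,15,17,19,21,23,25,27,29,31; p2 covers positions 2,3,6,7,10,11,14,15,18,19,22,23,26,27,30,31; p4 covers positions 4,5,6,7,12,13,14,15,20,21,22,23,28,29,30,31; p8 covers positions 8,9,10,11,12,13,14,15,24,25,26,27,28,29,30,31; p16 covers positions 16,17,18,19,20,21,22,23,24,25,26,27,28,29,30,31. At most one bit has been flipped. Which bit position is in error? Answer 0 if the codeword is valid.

s1: b1⊕b3⊕b5⊕b7⊕b9⊕b11⊕b13⊕b15⊕b17⊕b19⊕b21⊕b23⊕b25⊕b27⊕b29⊕b31 = 1⊕0⊕1⊕1⊕1⊕1⊕0⊕1⊕1⊕0⊕1⊕0⊕1⊕1⊕1⊕1 = 0
s2: b2⊕b3⊕b6⊕b7⊕b10⊕b11⊕b14⊕b15⊕b18⊕b19⊕b22⊕b23⊕b26⊕b27⊕b30⊕b31 = 1⊕0⊕1⊕1⊕1⊕1⊕1⊕1⊕1⊕0⊕1⊕0⊕0⊕1⊕1⊕1 = 0
s4: b4⊕b5⊕b6⊕b7⊕b12⊕b13⊕b14⊕b15⊕b20⊕b21⊕b22⊕b23⊕b28⊕b29⊕b30⊕b31 = 1⊕1⊕1⊕1⊕0⊕0⊕1⊕1⊕0⊕1⊕1⊕0⊕0⊕1⊕1⊕1 = 1
s8: b8⊕b9⊕b10⊕b11⊕b12⊕b13⊕b14⊕b15⊕b24⊕b25⊕b26⊕b27⊕b28⊕b29⊕b30⊕b31 = 1⊕1⊕1⊕1⊕0⊕0⊕1⊕1⊕0⊕1⊕0⊕1⊕0⊕1⊕1⊕1 = 1
s16: b16⊕b17⊕b18⊕b19⊕b20⊕b21⊕b22⊕b23⊕b24⊕b25⊕b26⊕b27⊕b28⊕b29⊕b30⊕b31 = 1⊕1⊕1⊕0⊕0⊕1⊕1⊕0⊕0⊕1⊕0⊕1⊕0⊕1⊕1⊕1 = 0
Syndrome (s16...s1) = 01100 → position 12.

12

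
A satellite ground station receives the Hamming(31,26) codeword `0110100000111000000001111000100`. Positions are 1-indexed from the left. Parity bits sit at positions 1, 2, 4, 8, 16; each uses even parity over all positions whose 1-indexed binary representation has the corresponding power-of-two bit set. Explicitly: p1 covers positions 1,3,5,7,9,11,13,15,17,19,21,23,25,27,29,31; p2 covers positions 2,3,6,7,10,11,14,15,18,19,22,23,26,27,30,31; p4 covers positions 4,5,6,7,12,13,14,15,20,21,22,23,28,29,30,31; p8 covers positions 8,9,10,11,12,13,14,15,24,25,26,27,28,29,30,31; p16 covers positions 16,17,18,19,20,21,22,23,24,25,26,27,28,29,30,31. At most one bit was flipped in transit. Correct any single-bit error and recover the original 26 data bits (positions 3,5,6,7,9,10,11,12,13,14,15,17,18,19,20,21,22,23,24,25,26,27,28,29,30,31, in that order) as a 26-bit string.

s1: b1⊕b3⊕b5⊕b7⊕b9⊕b11⊕b13⊕b15⊕b17⊕b19⊕b21⊕b23⊕b25⊕b27⊕b29⊕b31 = 0⊕1⊕1⊕0⊕0⊕1⊕1⊕0⊕0⊕0⊕0⊕1⊕1⊕0⊕1⊕0 = 1
s2: b2⊕b3⊕b6⊕b7⊕b10⊕b11⊕b14⊕b15⊕b18⊕b19⊕b22⊕b23⊕b26⊕b27⊕b30⊕b31 = 1⊕1⊕0⊕0⊕0⊕1⊕0⊕0⊕0⊕0⊕1⊕1⊕0⊕0⊕0⊕0 = 1
s4: b4⊕b5⊕b6⊕b7⊕b12⊕b13⊕b14⊕b15⊕b20⊕b21⊕b22⊕b23⊕b28⊕b29⊕b30⊕b31 = 0⊕1⊕0⊕0⊕1⊕1⊕0⊕0⊕0⊕0⊕1⊕1⊕0⊕1⊕0⊕0 = 0
s8: b8⊕b9⊕b10⊕b11⊕b12⊕b13⊕b14⊕b15⊕b24⊕b25⊕b26⊕b27⊕b28⊕b29⊕b30⊕b31 = 0⊕0⊕0⊕1⊕1⊕1⊕0⊕0⊕1⊕1⊕0⊕0⊕0⊕1⊕0⊕0 = 0
s16: b16⊕b17⊕b18⊕b19⊕b20⊕b21⊕b22⊕b23⊕b24⊕b25⊕b26⊕b27⊕b28⊕b29⊕b30⊕b31 = 0⊕0⊕0⊕0⊕0⊕0⊕1⊕1⊕1⊕1⊕0⊕0⊕0⊕1⊕0⊕0 = 1
Syndrome (s16...s1) = 10011 → position 19.
Flip bit 19: corrected codeword = 0110100000111000001001111000100
Data bits at positions 3,5,6,7,9,10,11,12,13,14,15,17,18,19,20,21,22,23,24,25,26,27,28,29,30,31: 11000011100001001111000100

11000011100001001111000100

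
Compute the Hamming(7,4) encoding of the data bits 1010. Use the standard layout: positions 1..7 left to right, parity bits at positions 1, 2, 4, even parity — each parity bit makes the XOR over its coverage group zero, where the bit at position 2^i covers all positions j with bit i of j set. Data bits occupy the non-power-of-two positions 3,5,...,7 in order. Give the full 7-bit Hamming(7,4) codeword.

1011010

Place data bits at non-power-of-two positions: b3=1, b5=0, b6=1, b7=0.
p1 = XOR of data positions {3,5,7} = 1⊕0⊕0 = 1
p2 = XOR of data positions {3,6,7} = 1⊕1⊕0 = 0
p4 = XOR of data positions {5,6,7} = 0⊕1⊕0 = 1
Codeword b1..b7 = 1011010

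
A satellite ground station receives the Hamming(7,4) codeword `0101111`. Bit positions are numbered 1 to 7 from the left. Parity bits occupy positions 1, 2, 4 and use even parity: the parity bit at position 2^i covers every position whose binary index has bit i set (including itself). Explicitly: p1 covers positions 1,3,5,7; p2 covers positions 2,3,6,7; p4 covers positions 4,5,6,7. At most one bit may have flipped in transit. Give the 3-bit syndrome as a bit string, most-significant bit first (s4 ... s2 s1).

s1: b1⊕b3⊕b5⊕b7 = 0⊕0⊕1⊕1 = 0
s2: b2⊕b3⊕b6⊕b7 = 1⊕0⊕1⊕1 = 1
s4: b4⊕b5⊕b6⊕b7 = 1⊕1⊕1⊕1 = 0
Syndrome (s4...s1) = 010 → position 2.

010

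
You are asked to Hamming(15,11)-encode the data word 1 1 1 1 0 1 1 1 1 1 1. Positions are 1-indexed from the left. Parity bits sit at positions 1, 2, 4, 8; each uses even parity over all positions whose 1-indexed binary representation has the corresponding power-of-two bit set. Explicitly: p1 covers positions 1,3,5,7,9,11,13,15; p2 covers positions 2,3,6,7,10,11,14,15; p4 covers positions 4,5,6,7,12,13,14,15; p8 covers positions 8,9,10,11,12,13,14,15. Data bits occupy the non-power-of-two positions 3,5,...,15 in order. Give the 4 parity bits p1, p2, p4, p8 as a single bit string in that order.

Place data bits at non-power-of-two positions: b3=1, b5=1, b6=1, b7=1, b9=0, b10=1, b11=1, b12=1, b13=1, b14=1, b15=1.
p1 = XOR of data positions {3,5,7,9,11,13,15} = 1⊕1⊕1⊕0⊕1⊕1⊕1 = 0
p2 = XOR of data positions {3,6,7,10,11,14,15} = 1⊕1⊕1⊕1⊕1⊕1⊕1 = 1
p4 = XOR of data positions {5,6,7,12,13,14,15} = 1⊕1⊕1⊕1⊕1⊕1⊕1 = 1
p8 = XOR of data positions {9,10,11,12,13,14,15} = 0⊕1⊕1⊕1⊕1⊕1⊕1 = 0
Parity bits p1,p2,p4,p8 = 0110

0110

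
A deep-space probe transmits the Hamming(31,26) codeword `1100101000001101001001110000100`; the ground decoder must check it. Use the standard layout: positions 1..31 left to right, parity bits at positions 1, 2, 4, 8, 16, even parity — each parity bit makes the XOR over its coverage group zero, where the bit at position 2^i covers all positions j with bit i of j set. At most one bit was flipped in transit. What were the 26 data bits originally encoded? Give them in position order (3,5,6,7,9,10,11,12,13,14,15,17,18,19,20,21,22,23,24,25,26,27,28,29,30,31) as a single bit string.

00010000110001001110000100

s1: b1⊕b3⊕b5⊕b7⊕b9⊕b11⊕b13⊕b15⊕b17⊕b19⊕b21⊕b23⊕b25⊕b27⊕b29⊕b31 = 1⊕0⊕1⊕1⊕0⊕0⊕1⊕0⊕0⊕1⊕0⊕1⊕0⊕0⊕1⊕0 = 1
s2: b2⊕b3⊕b6⊕b7⊕b10⊕b11⊕b14⊕b15⊕b18⊕b19⊕b22⊕b23⊕b26⊕b27⊕b30⊕b31 = 1⊕0⊕0⊕1⊕0⊕0⊕1⊕0⊕0⊕1⊕1⊕1⊕0⊕0⊕0⊕0 = 0
s4: b4⊕b5⊕b6⊕b7⊕b12⊕b13⊕b14⊕b15⊕b20⊕b21⊕b22⊕b23⊕b28⊕b29⊕b30⊕b31 = 0⊕1⊕0⊕1⊕0⊕1⊕1⊕0⊕0⊕0⊕1⊕1⊕0⊕1⊕0⊕0 = 1
s8: b8⊕b9⊕b10⊕b11⊕b12⊕b13⊕b14⊕b15⊕b24⊕b25⊕b26⊕b27⊕b28⊕b29⊕b30⊕b31 = 0⊕0⊕0⊕0⊕0⊕1⊕1⊕0⊕1⊕0⊕0⊕0⊕0⊕1⊕0⊕0 = 0
s16: b16⊕b17⊕b18⊕b19⊕b20⊕b21⊕b22⊕b23⊕b24⊕b25⊕b26⊕b27⊕b28⊕b29⊕b30⊕b31 = 1⊕0⊕0⊕1⊕0⊕0⊕1⊕1⊕1⊕0⊕0⊕0⊕0⊕1⊕0⊕0 = 0
Syndrome (s16...s1) = 00101 → position 5.
Flip bit 5: corrected codeword = 1100001000001101001001110000100
Data bits at positions 3,5,6,7,9,10,11,12,13,14,15,17,18,19,20,21,22,23,24,25,26,27,28,29,30,31: 00010000110001001110000100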